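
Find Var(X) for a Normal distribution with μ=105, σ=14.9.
222.0100

We have X ~ Normal(μ=105, σ=14.9).

For a Normal distribution with μ=105, σ=14.9:
Var(X) = 222.0100

The variance measures the spread of the distribution around the mean.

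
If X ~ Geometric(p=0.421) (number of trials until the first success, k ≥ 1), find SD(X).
1.8074

We have X ~ Geometric(p=0.421) (number of trials until the first success, k ≥ 1).

For a Geometric distribution with p=0.421 (number of trials until the first success, k ≥ 1):
σ = √Var(X) = 1.8074

The standard deviation is the square root of the variance.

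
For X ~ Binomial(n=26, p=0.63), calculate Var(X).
6.0606

We have X ~ Binomial(n=26, p=0.63).

For a Binomial distribution with n=26, p=0.63:
Var(X) = 6.0606

The variance measures the spread of the distribution around the mean.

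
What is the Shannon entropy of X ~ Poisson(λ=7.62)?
2.4225 nats

We have X ~ Poisson(λ=7.62).

The Shannon entropy measures the uncertainty or information content of the distribution.

For a Poisson distribution with λ=7.62:
H(X) = 2.4225 nats

(In bits, this would be 3.4949 bits.)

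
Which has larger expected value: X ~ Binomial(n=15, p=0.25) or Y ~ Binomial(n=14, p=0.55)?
Y has larger mean (7.7000 > 3.7500)

Compute the expected value for each distribution:

X ~ Binomial(n=15, p=0.25):
E[X] = 3.7500

Y ~ Binomial(n=14, p=0.55):
E[Y] = 7.7000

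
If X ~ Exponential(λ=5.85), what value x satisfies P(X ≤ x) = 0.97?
0.5994

We have X ~ Exponential(λ=5.85).

We want to find x such that P(X ≤ x) = 0.97.

This is the 97th percentile, which means 97% of values fall below this point.

Using the inverse CDF (quantile function):
x = F⁻¹(0.97) = 0.5994

Verification: P(X ≤ 0.5994) = 0.97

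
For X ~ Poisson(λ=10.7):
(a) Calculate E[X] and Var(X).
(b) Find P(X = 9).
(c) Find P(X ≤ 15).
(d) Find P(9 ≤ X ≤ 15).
(a) E[X] = 10.7000, Var(X) = 10.7000
(b) P(X = 9) = 0.114219
(c) P(X ≤ 15) = 0.922532
(d) P(9 ≤ X ≤ 15) = 0.662817

We have X ~ Poisson(λ=10.7).

(a) Moments:
E[X] = 10.7000
Var(X) = 10.7000
σ = √Var(X) = 3.2711

(b) Point probability using PMF:
P(X = 9) = 0.114219

(c) Cumulative probability using CDF:
P(X ≤ 15) = F(15) = 0.922532

(d) Range probability:
P(9 ≤ X ≤ 15) = P(X ≤ 15) - P(X ≤ 8)
                   = F(15) - F(8)
                   = 0.922532 - 0.259715
                   = 0.662817

This means approximately 66.3% of outcomes fall in the interval [9, 15].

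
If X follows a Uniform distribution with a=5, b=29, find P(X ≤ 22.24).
0.718333

We have X ~ Uniform(a=5, b=29).

The CDF gives us P(X ≤ k).

Using the CDF:
P(X ≤ 22.24) = 0.718333

This means there's approximately a 71.8% chance that X is at most 22.24.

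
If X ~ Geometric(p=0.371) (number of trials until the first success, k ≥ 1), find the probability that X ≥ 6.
0.098459

We have X ~ Geometric(p=0.371) (number of trials until the first success, k ≥ 1).

For discrete distributions, P(X ≥ 6) = 1 - P(X ≤ 5).

P(X ≤ 5) = 0.901541
P(X ≥ 6) = 1 - 0.901541 = 0.098459

So there's approximately a 9.8% chance that X is at least 6.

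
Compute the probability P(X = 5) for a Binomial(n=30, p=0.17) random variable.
0.191880

We have X ~ Binomial(n=30, p=0.17).

For a Binomial distribution, the PMF gives us the probability of each outcome.

Using the PMF formula:
P(X = 5) = 0.191880

Rounded to 4 decimal places: 0.1919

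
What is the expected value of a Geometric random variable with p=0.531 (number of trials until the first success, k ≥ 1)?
1.8832

We have X ~ Geometric(p=0.531) (number of trials until the first success, k ≥ 1).

For a Geometric distribution with p=0.531 (number of trials until the first success, k ≥ 1):
E[X] = 1.8832

This is the expected (average) value of X.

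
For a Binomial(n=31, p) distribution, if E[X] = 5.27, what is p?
p = 0.17

For a Binomial(n, p) distribution:
E[X] = n × p

Given n = 31 and E[X] = 5.27:
5.27 = 31 × p
p = 5.27 / 31 = 0.17

Verification: Binomial(31, 0.17) has E[X] = 5.27 ✓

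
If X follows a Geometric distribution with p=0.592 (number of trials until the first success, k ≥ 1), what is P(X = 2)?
0.241536

We have X ~ Geometric(p=0.592) (number of trials until the first success, k ≥ 1).

For a Geometric distribution, the PMF gives us the probability of each outcome.

Using the PMF formula:
P(X = 2) = 0.241536

Rounded to 4 decimal places: 0.2415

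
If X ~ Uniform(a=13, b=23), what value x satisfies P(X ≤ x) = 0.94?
22.4000

We have X ~ Uniform(a=13, b=23).

We want to find x such that P(X ≤ x) = 0.94.

This is the 94th percentile, which means 94% of values fall below this point.

Using the inverse CDF (quantile function):
x = F⁻¹(0.94) = 22.4000

Verification: P(X ≤ 22.4000) = 0.94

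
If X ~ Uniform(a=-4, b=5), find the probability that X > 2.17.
0.314444

We have X ~ Uniform(a=-4, b=5).

P(X > 2.17) = 1 - P(X ≤ 2.17)
                = 1 - F(2.17)
                = 1 - 0.685556
                = 0.314444

So there's approximately a 31.4% chance that X exceeds 2.17.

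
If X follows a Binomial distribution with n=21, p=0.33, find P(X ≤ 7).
0.613477

We have X ~ Binomial(n=21, p=0.33).

The CDF gives us P(X ≤ k).

Using the CDF:
P(X ≤ 7) = 0.613477

This means there's approximately a 61.3% chance that X is at most 7.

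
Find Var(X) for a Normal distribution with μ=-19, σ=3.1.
9.6100

We have X ~ Normal(μ=-19, σ=3.1).

For a Normal distribution with μ=-19, σ=3.1:
Var(X) = 9.6100

The variance measures the spread of the distribution around the mean.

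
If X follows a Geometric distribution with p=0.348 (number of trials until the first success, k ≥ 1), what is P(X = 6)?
0.041003

We have X ~ Geometric(p=0.348) (number of trials until the first success, k ≥ 1).

For a Geometric distribution, the PMF gives us the probability of each outcome.

Using the PMF formula:
P(X = 6) = 0.041003

Rounded to 4 decimal places: 0.0410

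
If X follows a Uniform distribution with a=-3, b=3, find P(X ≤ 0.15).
0.525000

We have X ~ Uniform(a=-3, b=3).

The CDF gives us P(X ≤ k).

Using the CDF:
P(X ≤ 0.15) = 0.525000

This means there's approximately a 52.5% chance that X is at most 0.15.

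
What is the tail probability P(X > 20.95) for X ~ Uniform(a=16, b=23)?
0.292857

We have X ~ Uniform(a=16, b=23).

P(X > 20.95) = 1 - P(X ≤ 20.95)
                = 1 - F(20.95)
                = 1 - 0.707143
                = 0.292857

So there's approximately a 29.3% chance that X exceeds 20.95.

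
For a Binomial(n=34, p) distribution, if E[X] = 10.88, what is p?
p = 0.32

For a Binomial(n, p) distribution:
E[X] = n × p

Given n = 34 and E[X] = 10.88:
10.88 = 34 × p
p = 10.88 / 34 = 0.32

Verification: Binomial(34, 0.32) has E[X] = 10.88 ✓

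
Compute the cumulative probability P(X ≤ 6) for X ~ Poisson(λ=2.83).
0.974347

We have X ~ Poisson(λ=2.83).

The CDF gives us P(X ≤ k).

Using the CDF:
P(X ≤ 6) = 0.974347

This means there's approximately a 97.4% chance that X is at most 6.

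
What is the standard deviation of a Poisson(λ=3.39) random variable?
1.8412

We have X ~ Poisson(λ=3.39).

For a Poisson distribution with λ=3.39:
σ = √Var(X) = 1.8412

The standard deviation is the square root of the variance.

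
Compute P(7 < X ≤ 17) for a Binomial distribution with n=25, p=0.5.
0.956715

We have X ~ Binomial(n=25, p=0.5).

To find P(7 < X ≤ 17), we use:
P(7 < X ≤ 17) = P(X ≤ 17) - P(X ≤ 7)
                 = F(17) - F(7)
                 = 0.978357 - 0.021643
                 = 0.956715

So there's approximately a 95.7% chance that X falls in this range.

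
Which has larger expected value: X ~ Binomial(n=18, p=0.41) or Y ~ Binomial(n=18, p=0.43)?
Y has larger mean (7.7400 > 7.3800)

Compute the expected value for each distribution:

X ~ Binomial(n=18, p=0.41):
E[X] = 7.3800

Y ~ Binomial(n=18, p=0.43):
E[Y] = 7.7400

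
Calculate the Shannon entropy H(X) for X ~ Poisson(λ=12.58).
2.6781 nats

We have X ~ Poisson(λ=12.58).

The Shannon entropy measures the uncertainty or information content of the distribution.

For a Poisson distribution with λ=12.58:
H(X) = 2.6781 nats

(In bits, this would be 3.8636 bits.)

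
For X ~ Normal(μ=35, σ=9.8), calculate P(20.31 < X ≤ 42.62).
0.714644

We have X ~ Normal(μ=35, σ=9.8).

To find P(20.31 < X ≤ 42.62), we use:
P(20.31 < X ≤ 42.62) = P(X ≤ 42.62) - P(X ≤ 20.31)
                 = F(42.62) - F(20.31)
                 = 0.781583 - 0.066939
                 = 0.714644

So there's approximately a 71.5% chance that X falls in this range.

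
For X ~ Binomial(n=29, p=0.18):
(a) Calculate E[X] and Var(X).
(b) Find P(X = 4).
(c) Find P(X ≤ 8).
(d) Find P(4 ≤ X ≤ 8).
(a) E[X] = 5.2200, Var(X) = 4.2804
(b) P(X = 4) = 0.174630
(c) P(X ≤ 8) = 0.936910
(d) P(4 ≤ X ≤ 8) = 0.729244

We have X ~ Binomial(n=29, p=0.18).

(a) Moments:
E[X] = 5.2200
Var(X) = 4.2804
σ = √Var(X) = 2.0689

(b) Point probability using PMF:
P(X = 4) = 0.174630

(c) Cumulative probability using CDF:
P(X ≤ 8) = F(8) = 0.936910

(d) Range probability:
P(4 ≤ X ≤ 8) = P(X ≤ 8) - P(X ≤ 3)
                   = F(8) - F(3)
                   = 0.936910 - 0.207666
                   = 0.729244

This means approximately 72.9% of outcomes fall in the interval [4, 8].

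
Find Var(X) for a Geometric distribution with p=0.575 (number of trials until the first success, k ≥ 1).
1.2854

We have X ~ Geometric(p=0.575) (number of trials until the first success, k ≥ 1).

For a Geometric distribution with p=0.575 (number of trials until the first success, k ≥ 1):
Var(X) = 1.2854

The variance measures the spread of the distribution around the mean.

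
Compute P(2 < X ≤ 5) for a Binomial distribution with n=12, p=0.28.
0.607582

We have X ~ Binomial(n=12, p=0.28).

To find P(2 < X ≤ 5), we use:
P(2 < X ≤ 5) = P(X ≤ 5) - P(X ≤ 2)
                 = F(5) - F(2)
                 = 0.911288 - 0.303706
                 = 0.607582

So there's approximately a 60.8% chance that X falls in this range.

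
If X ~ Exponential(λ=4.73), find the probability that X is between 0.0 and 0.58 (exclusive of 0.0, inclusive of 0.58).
0.935649

We have X ~ Exponential(λ=4.73).

To find P(0.0 < X ≤ 0.58), we use:
P(0.0 < X ≤ 0.58) = P(X ≤ 0.58) - P(X ≤ 0.0)
                 = F(0.58) - F(0.0)
                 = 0.935649 - 0.000000
                 = 0.935649

So there's approximately a 93.6% chance that X falls in this range.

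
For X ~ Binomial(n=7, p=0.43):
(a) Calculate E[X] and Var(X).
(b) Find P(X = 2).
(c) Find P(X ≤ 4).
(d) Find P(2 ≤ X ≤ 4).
(a) E[X] = 3.0100, Var(X) = 1.7157
(b) P(X = 2) = 0.233631
(c) P(X ≤ 4) = 0.871757
(d) P(2 ≤ X ≤ 4) = 0.748976

We have X ~ Binomial(n=7, p=0.43).

(a) Moments:
E[X] = 3.0100
Var(X) = 1.7157
σ = √Var(X) = 1.3098

(b) Point probability using PMF:
P(X = 2) = 0.233631

(c) Cumulative probability using CDF:
P(X ≤ 4) = F(4) = 0.871757

(d) Range probability:
P(2 ≤ X ≤ 4) = P(X ≤ 4) - P(X ≤ 1)
                   = F(4) - F(1)
                   = 0.871757 - 0.122781
                   = 0.748976

This means approximately 74.9% of outcomes fall in the interval [2, 4].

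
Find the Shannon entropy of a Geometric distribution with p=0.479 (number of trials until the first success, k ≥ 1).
1.4452 nats

We have X ~ Geometric(p=0.479) (number of trials until the first success, k ≥ 1).

The Shannon entropy measures the uncertainty or information content of the distribution.

For a Geometric distribution with p=0.479 (number of trials until the first success, k ≥ 1):
H(X) = 1.4452 nats

(In bits, this would be 2.0850 bits.)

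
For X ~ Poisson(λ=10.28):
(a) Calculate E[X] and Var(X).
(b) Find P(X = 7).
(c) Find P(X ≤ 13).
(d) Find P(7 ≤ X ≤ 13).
(a) E[X] = 10.2800, Var(X) = 10.2800
(b) P(X = 7) = 0.082599
(c) P(X ≤ 13) = 0.843205
(d) P(7 ≤ X ≤ 13) = 0.729753

We have X ~ Poisson(λ=10.28).

(a) Moments:
E[X] = 10.2800
Var(X) = 10.2800
σ = √Var(X) = 3.2062

(b) Point probability using PMF:
P(X = 7) = 0.082599

(c) Cumulative probability using CDF:
P(X ≤ 13) = F(13) = 0.843205

(d) Range probability:
P(7 ≤ X ≤ 13) = P(X ≤ 13) - P(X ≤ 6)
                   = F(13) - F(6)
                   = 0.843205 - 0.113451
                   = 0.729753

This means approximately 73.0% of outcomes fall in the interval [7, 13].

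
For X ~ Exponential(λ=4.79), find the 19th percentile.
0.0440

We have X ~ Exponential(λ=4.79).

We want to find x such that P(X ≤ x) = 0.19.

This is the 19th percentile, which means 19% of values fall below this point.

Using the inverse CDF (quantile function):
x = F⁻¹(0.19) = 0.0440

Verification: P(X ≤ 0.0440) = 0.19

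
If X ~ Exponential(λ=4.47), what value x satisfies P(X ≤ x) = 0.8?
0.3601

We have X ~ Exponential(λ=4.47).

We want to find x such that P(X ≤ x) = 0.8.

This is the 80th percentile, which means 80% of values fall below this point.

Using the inverse CDF (quantile function):
x = F⁻¹(0.8) = 0.3601

Verification: P(X ≤ 0.3601) = 0.8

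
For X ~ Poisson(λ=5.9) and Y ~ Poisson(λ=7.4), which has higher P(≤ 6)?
X has higher probability (P(X ≤ 6) = 0.6224 > P(Y ≤ 6) = 0.3920)

Compute P(≤ 6) for each distribution:

X ~ Poisson(λ=5.9):
P(X ≤ 6) = 0.6224

Y ~ Poisson(λ=7.4):
P(Y ≤ 6) = 0.3920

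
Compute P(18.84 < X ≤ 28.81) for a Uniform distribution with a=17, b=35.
0.553889

We have X ~ Uniform(a=17, b=35).

To find P(18.84 < X ≤ 28.81), we use:
P(18.84 < X ≤ 28.81) = P(X ≤ 28.81) - P(X ≤ 18.84)
                 = F(28.81) - F(18.84)
                 = 0.656111 - 0.102222
                 = 0.553889

So there's approximately a 55.4% chance that X falls in this range.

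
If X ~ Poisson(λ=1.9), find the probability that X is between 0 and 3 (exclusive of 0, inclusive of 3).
0.725134

We have X ~ Poisson(λ=1.9).

To find P(0 < X ≤ 3), we use:
P(0 < X ≤ 3) = P(X ≤ 3) - P(X ≤ 0)
                 = F(3) - F(0)
                 = 0.874702 - 0.149569
                 = 0.725134

So there's approximately a 72.5% chance that X falls in this range.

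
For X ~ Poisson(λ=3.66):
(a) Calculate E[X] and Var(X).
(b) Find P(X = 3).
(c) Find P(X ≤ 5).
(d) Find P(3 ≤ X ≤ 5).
(a) E[X] = 3.6600, Var(X) = 3.6600
(b) P(X = 3) = 0.210268
(c) P(X ≤ 5) = 0.835763
(d) P(3 ≤ X ≤ 5) = 0.543498

We have X ~ Poisson(λ=3.66).

(a) Moments:
E[X] = 3.6600
Var(X) = 3.6600
σ = √Var(X) = 1.9131

(b) Point probability using PMF:
P(X = 3) = 0.210268

(c) Cumulative probability using CDF:
P(X ≤ 5) = F(5) = 0.835763

(d) Range probability:
P(3 ≤ X ≤ 5) = P(X ≤ 5) - P(X ≤ 2)
                   = F(5) - F(2)
                   = 0.835763 - 0.292265
                   = 0.543498

This means approximately 54.3% of outcomes fall in the interval [3, 5].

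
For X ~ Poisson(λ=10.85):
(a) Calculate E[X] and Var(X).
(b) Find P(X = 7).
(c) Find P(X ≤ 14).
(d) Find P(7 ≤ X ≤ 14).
(a) E[X] = 10.8500, Var(X) = 10.8500
(b) P(X = 7) = 0.068153
(c) P(X ≤ 14) = 0.864732
(d) P(7 ≤ X ≤ 14) = 0.779740

We have X ~ Poisson(λ=10.85).

(a) Moments:
E[X] = 10.8500
Var(X) = 10.8500
σ = √Var(X) = 3.2939

(b) Point probability using PMF:
P(X = 7) = 0.068153

(c) Cumulative probability using CDF:
P(X ≤ 14) = F(14) = 0.864732

(d) Range probability:
P(7 ≤ X ≤ 14) = P(X ≤ 14) - P(X ≤ 6)
                   = F(14) - F(6)
                   = 0.864732 - 0.084992
                   = 0.779740

This means approximately 78.0% of outcomes fall in the interval [7, 14].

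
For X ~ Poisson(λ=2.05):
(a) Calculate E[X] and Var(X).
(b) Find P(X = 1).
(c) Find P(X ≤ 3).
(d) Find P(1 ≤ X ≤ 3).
(a) E[X] = 2.0500, Var(X) = 2.0500
(b) P(X = 1) = 0.263907
(c) P(X ≤ 3) = 0.847990
(d) P(1 ≤ X ≤ 3) = 0.719255

We have X ~ Poisson(λ=2.05).

(a) Moments:
E[X] = 2.0500
Var(X) = 2.0500
σ = √Var(X) = 1.4318

(b) Point probability using PMF:
P(X = 1) = 0.263907

(c) Cumulative probability using CDF:
P(X ≤ 3) = F(3) = 0.847990

(d) Range probability:
P(1 ≤ X ≤ 3) = P(X ≤ 3) - P(X ≤ 0)
                   = F(3) - F(0)
                   = 0.847990 - 0.128735
                   = 0.719255

This means approximately 71.9% of outcomes fall in the interval [1, 3].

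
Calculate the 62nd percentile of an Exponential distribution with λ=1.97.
0.4912

We have X ~ Exponential(λ=1.97).

We want to find x such that P(X ≤ x) = 0.62.

This is the 62nd percentile, which means 62% of values fall below this point.

Using the inverse CDF (quantile function):
x = F⁻¹(0.62) = 0.4912

Verification: P(X ≤ 0.4912) = 0.62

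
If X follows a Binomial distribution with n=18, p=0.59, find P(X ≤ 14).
0.972891

We have X ~ Binomial(n=18, p=0.59).

The CDF gives us P(X ≤ k).

Using the CDF:
P(X ≤ 14) = 0.972891

This means there's approximately a 97.3% chance that X is at most 14.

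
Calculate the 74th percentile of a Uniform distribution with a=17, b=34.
29.5800

We have X ~ Uniform(a=17, b=34).

We want to find x such that P(X ≤ x) = 0.74.

This is the 74th percentile, which means 74% of values fall below this point.

Using the inverse CDF (quantile function):
x = F⁻¹(0.74) = 29.5800

Verification: P(X ≤ 29.5800) = 0.74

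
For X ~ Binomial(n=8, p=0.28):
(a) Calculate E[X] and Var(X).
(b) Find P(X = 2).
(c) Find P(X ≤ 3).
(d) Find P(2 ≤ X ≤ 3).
(a) E[X] = 2.2400, Var(X) = 1.6128
(b) P(X = 2) = 0.305822
(c) P(X ≤ 3) = 0.840590
(d) P(2 ≤ X ≤ 3) = 0.543684

We have X ~ Binomial(n=8, p=0.28).

(a) Moments:
E[X] = 2.2400
Var(X) = 1.6128
σ = √Var(X) = 1.2700

(b) Point probability using PMF:
P(X = 2) = 0.305822

(c) Cumulative probability using CDF:
P(X ≤ 3) = F(3) = 0.840590

(d) Range probability:
P(2 ≤ X ≤ 3) = P(X ≤ 3) - P(X ≤ 1)
                   = F(3) - F(1)
                   = 0.840590 - 0.296906
                   = 0.543684

This means approximately 54.4% of outcomes fall in the interval [2, 3].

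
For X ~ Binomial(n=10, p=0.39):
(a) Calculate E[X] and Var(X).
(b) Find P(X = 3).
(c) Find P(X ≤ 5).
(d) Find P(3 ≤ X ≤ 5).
(a) E[X] = 3.9000, Var(X) = 2.3790
(b) P(X = 3) = 0.223709
(c) P(X ≤ 5) = 0.849993
(d) P(3 ≤ X ≤ 5) = 0.666038

We have X ~ Binomial(n=10, p=0.39).

(a) Moments:
E[X] = 3.9000
Var(X) = 2.3790
σ = √Var(X) = 1.5424

(b) Point probability using PMF:
P(X = 3) = 0.223709

(c) Cumulative probability using CDF:
P(X ≤ 5) = F(5) = 0.849993

(d) Range probability:
P(3 ≤ X ≤ 5) = P(X ≤ 5) - P(X ≤ 2)
                   = F(5) - F(2)
                   = 0.849993 - 0.183955
                   = 0.666038

This means approximately 66.6% of outcomes fall in the interval [3, 5].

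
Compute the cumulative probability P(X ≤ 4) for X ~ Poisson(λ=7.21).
0.154681

We have X ~ Poisson(λ=7.21).

The CDF gives us P(X ≤ k).

Using the CDF:
P(X ≤ 4) = 0.154681

This means there's approximately a 15.5% chance that X is at most 4.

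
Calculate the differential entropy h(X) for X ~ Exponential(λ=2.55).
0.0639 nats

We have X ~ Exponential(λ=2.55).

The differential entropy measures the uncertainty or information content of the distribution.

For an Exponential distribution with λ=2.55:
h(X) = 0.0639 nats

(In bits, this would be 0.0922 bits.)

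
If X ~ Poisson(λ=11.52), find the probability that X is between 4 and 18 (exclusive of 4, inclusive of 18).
0.962837

We have X ~ Poisson(λ=11.52).

To find P(4 < X ≤ 18), we use:
P(4 < X ≤ 18) = P(X ≤ 18) - P(X ≤ 4)
                 = F(18) - F(4)
                 = 0.973437 - 0.010600
                 = 0.962837

So there's approximately a 96.3% chance that X falls in this range.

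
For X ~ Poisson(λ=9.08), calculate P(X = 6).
0.088672

We have X ~ Poisson(λ=9.08).

For a Poisson distribution, the PMF gives us the probability of each outcome.

Using the PMF formula:
P(X = 6) = 0.088672

Rounded to 4 decimal places: 0.0887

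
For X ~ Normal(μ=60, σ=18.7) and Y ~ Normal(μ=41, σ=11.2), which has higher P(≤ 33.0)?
Y has higher probability (P(Y ≤ 33.0) = 0.2375 > P(X ≤ 33.0) = 0.0744)

Compute P(≤ 33.0) for each distribution:

X ~ Normal(μ=60, σ=18.7):
P(X ≤ 33.0) = 0.0744

Y ~ Normal(μ=41, σ=11.2):
P(Y ≤ 33.0) = 0.2375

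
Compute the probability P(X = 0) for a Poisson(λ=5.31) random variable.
0.004942

We have X ~ Poisson(λ=5.31).

For a Poisson distribution, the PMF gives us the probability of each outcome.

Using the PMF formula:
P(X = 0) = 0.004942

Rounded to 4 decimal places: 0.0049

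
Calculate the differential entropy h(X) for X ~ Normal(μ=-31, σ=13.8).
4.0436 nats

We have X ~ Normal(μ=-31, σ=13.8).

The differential entropy measures the uncertainty or information content of the distribution.

For a Normal distribution with μ=-31, σ=13.8:
h(X) = 4.0436 nats

(In bits, this would be 5.8337 bits.)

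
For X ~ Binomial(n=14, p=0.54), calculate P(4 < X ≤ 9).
0.801009

We have X ~ Binomial(n=14, p=0.54).

To find P(4 < X ≤ 9), we use:
P(4 < X ≤ 9) = P(X ≤ 9) - P(X ≤ 4)
                 = F(9) - F(4)
                 = 0.851014 - 0.050004
                 = 0.801009

So there's approximately a 80.1% chance that X falls in this range.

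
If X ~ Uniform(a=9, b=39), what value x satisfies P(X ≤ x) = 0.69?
29.7000

We have X ~ Uniform(a=9, b=39).

We want to find x such that P(X ≤ x) = 0.69.

This is the 69th percentile, which means 69% of values fall below this point.

Using the inverse CDF (quantile function):
x = F⁻¹(0.69) = 29.7000

Verification: P(X ≤ 29.7000) = 0.69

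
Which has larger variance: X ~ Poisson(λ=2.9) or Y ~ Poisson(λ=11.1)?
Y has larger variance (11.1000 > 2.9000)

Compute the variance for each distribution:

X ~ Poisson(λ=2.9):
Var(X) = 2.9000

Y ~ Poisson(λ=11.1):
Var(Y) = 11.1000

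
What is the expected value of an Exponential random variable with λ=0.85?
1.1765

We have X ~ Exponential(λ=0.85).

For an Exponential distribution with λ=0.85:
E[X] = 1.1765

This is the expected (average) value of X.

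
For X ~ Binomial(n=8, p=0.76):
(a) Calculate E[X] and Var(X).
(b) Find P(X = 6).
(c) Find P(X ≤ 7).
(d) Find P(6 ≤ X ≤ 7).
(a) E[X] = 6.0800, Var(X) = 1.4592
(b) P(X = 6) = 0.310786
(c) P(X ≤ 7) = 0.888697
(d) P(6 ≤ X ≤ 7) = 0.591974

We have X ~ Binomial(n=8, p=0.76).

(a) Moments:
E[X] = 6.0800
Var(X) = 1.4592
σ = √Var(X) = 1.2080

(b) Point probability using PMF:
P(X = 6) = 0.310786

(c) Cumulative probability using CDF:
P(X ≤ 7) = F(7) = 0.888697

(d) Range probability:
P(6 ≤ X ≤ 7) = P(X ≤ 7) - P(X ≤ 5)
                   = F(7) - F(5)
                   = 0.888697 - 0.296722
                   = 0.591974

This means approximately 59.2% of outcomes fall in the interval [6, 7].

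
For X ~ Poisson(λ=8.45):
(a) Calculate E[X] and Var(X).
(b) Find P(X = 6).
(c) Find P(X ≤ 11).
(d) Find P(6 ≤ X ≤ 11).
(a) E[X] = 8.4500, Var(X) = 8.4500
(b) P(X = 6) = 0.108148
(c) P(X ≤ 11) = 0.852896
(d) P(6 ≤ X ≤ 11) = 0.699498

We have X ~ Poisson(λ=8.45).

(a) Moments:
E[X] = 8.4500
Var(X) = 8.4500
σ = √Var(X) = 2.9069

(b) Point probability using PMF:
P(X = 6) = 0.108148

(c) Cumulative probability using CDF:
P(X ≤ 11) = F(11) = 0.852896

(d) Range probability:
P(6 ≤ X ≤ 11) = P(X ≤ 11) - P(X ≤ 5)
                   = F(11) - F(5)
                   = 0.852896 - 0.153398
                   = 0.699498

This means approximately 69.9% of outcomes fall in the interval [6, 11].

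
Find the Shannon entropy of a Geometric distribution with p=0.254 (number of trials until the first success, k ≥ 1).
2.2311 nats

We have X ~ Geometric(p=0.254) (number of trials until the first success, k ≥ 1).

The Shannon entropy measures the uncertainty or information content of the distribution.

For a Geometric distribution with p=0.254 (number of trials until the first success, k ≥ 1):
H(X) = 2.2311 nats

(In bits, this would be 3.2187 bits.)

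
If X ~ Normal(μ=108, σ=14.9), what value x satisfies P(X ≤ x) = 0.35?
102.2587

We have X ~ Normal(μ=108, σ=14.9).

We want to find x such that P(X ≤ x) = 0.35.

This is the 35th percentile, which means 35% of values fall below this point.

Using the inverse CDF (quantile function):
x = F⁻¹(0.35) = 102.2587

Verification: P(X ≤ 102.2587) = 0.35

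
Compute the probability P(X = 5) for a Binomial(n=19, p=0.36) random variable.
0.135999

We have X ~ Binomial(n=19, p=0.36).

For a Binomial distribution, the PMF gives us the probability of each outcome.

Using the PMF formula:
P(X = 5) = 0.135999

Rounded to 4 decimal places: 0.1360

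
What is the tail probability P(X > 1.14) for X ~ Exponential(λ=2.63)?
0.049877

We have X ~ Exponential(λ=2.63).

P(X > 1.14) = 1 - P(X ≤ 1.14)
                = 1 - F(1.14)
                = 1 - 0.950123
                = 0.049877

So there's approximately a 5.0% chance that X exceeds 1.14.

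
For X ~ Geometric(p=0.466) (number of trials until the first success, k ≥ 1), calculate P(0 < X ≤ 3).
0.847727

We have X ~ Geometric(p=0.466) (number of trials until the first success, k ≥ 1).

To find P(0 < X ≤ 3), we use:
P(0 < X ≤ 3) = P(X ≤ 3) - P(X ≤ 0)
                 = F(3) - F(0)
                 = 0.847727 - 0.000000
                 = 0.847727

So there's approximately a 84.8% chance that X falls in this range.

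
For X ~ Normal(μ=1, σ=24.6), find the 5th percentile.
-39.4634

We have X ~ Normal(μ=1, σ=24.6).

We want to find x such that P(X ≤ x) = 0.05.

This is the 5th percentile, which means 5% of values fall below this point.

Using the inverse CDF (quantile function):
x = F⁻¹(0.05) = -39.4634

Verification: P(X ≤ -39.4634) = 0.05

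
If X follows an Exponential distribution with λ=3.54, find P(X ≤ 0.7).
0.916089

We have X ~ Exponential(λ=3.54).

The CDF gives us P(X ≤ k).

Using the CDF:
P(X ≤ 0.7) = 0.916089

This means there's approximately a 91.6% chance that X is at most 0.7.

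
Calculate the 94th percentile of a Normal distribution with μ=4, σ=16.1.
29.0319

We have X ~ Normal(μ=4, σ=16.1).

We want to find x such that P(X ≤ x) = 0.94.

This is the 94th percentile, which means 94% of values fall below this point.

Using the inverse CDF (quantile function):
x = F⁻¹(0.94) = 29.0319

Verification: P(X ≤ 29.0319) = 0.94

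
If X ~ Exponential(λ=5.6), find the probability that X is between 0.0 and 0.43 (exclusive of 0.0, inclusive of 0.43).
0.910005

We have X ~ Exponential(λ=5.6).

To find P(0.0 < X ≤ 0.43), we use:
P(0.0 < X ≤ 0.43) = P(X ≤ 0.43) - P(X ≤ 0.0)
                 = F(0.43) - F(0.0)
                 = 0.910005 - 0.000000
                 = 0.910005

So there's approximately a 91.0% chance that X falls in this range.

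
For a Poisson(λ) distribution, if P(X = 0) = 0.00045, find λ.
λ = 7.7063

For a Poisson(λ) distribution, the PMF at 0 is:
P(X = 0) = λ^0 e^(-λ) / 0! = e^(-λ)

Given P(X = 0) = 0.00045:
e^(-λ) = 0.00045
-λ = ln(0.00045)
λ = -ln(0.00045) = 7.7063

Verification: e^(-7.7063) = 0.00045 ✓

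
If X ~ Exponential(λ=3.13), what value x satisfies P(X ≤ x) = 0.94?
0.8989

We have X ~ Exponential(λ=3.13).

We want to find x such that P(X ≤ x) = 0.94.

This is the 94th percentile, which means 94% of values fall below this point.

Using the inverse CDF (quantile function):
x = F⁻¹(0.94) = 0.8989

Verification: P(X ≤ 0.8989) = 0.94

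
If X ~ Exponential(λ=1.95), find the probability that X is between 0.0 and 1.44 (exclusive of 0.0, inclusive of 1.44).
0.939674

We have X ~ Exponential(λ=1.95).

To find P(0.0 < X ≤ 1.44), we use:
P(0.0 < X ≤ 1.44) = P(X ≤ 1.44) - P(X ≤ 0.0)
                 = F(1.44) - F(0.0)
                 = 0.939674 - 0.000000
                 = 0.939674

So there's approximately a 94.0% chance that X falls in this range.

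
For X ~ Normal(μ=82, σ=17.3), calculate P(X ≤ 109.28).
0.942588

We have X ~ Normal(μ=82, σ=17.3).

The CDF gives us P(X ≤ k).

Using the CDF:
P(X ≤ 109.28) = 0.942588

This means there's approximately a 94.3% chance that X is at most 109.28.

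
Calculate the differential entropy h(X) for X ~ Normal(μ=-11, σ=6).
3.2107 nats

We have X ~ Normal(μ=-11, σ=6).

The differential entropy measures the uncertainty or information content of the distribution.

For a Normal distribution with μ=-11, σ=6:
h(X) = 3.2107 nats

(In bits, this would be 4.6321 bits.)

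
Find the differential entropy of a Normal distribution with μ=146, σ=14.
4.0580 nats

We have X ~ Normal(μ=146, σ=14).

The differential entropy measures the uncertainty or information content of the distribution.

For a Normal distribution with μ=146, σ=14:
h(X) = 4.0580 nats

(In bits, this would be 5.8545 bits.)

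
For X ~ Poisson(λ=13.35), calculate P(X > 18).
0.084675

We have X ~ Poisson(λ=13.35).

P(X > 18) = 1 - P(X ≤ 18)
                = 1 - F(18)
                = 1 - 0.915325
                = 0.084675

So there's approximately a 8.5% chance that X exceeds 18.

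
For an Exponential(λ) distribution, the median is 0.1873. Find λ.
λ = 3.7007

For X ~ Exponential(λ), the CDF is F(x) = 1 - e^(-λx).
The median m satisfies F(m) = 0.5:
1 - e^(-λm) = 0.5
e^(-λm) = 0.5
λm = ln(2)
m = ln(2) / λ

Given m = 0.1873:
λ = ln(2) / 0.1873 = 0.693147 / 0.1873 = 3.7007

Verification: ln(2) / 3.7007 = 0.1873 ✓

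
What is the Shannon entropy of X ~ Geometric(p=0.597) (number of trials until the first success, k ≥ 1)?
1.1293 nats

We have X ~ Geometric(p=0.597) (number of trials until the first success, k ≥ 1).

The Shannon entropy measures the uncertainty or information content of the distribution.

For a Geometric distribution with p=0.597 (number of trials until the first success, k ≥ 1):
H(X) = 1.1293 nats

(In bits, this would be 1.6293 bits.)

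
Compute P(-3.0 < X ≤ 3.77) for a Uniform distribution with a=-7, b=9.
0.423125

We have X ~ Uniform(a=-7, b=9).

To find P(-3.0 < X ≤ 3.77), we use:
P(-3.0 < X ≤ 3.77) = P(X ≤ 3.77) - P(X ≤ -3.0)
                 = F(3.77) - F(-3.0)
                 = 0.673125 - 0.250000
                 = 0.423125

So there's approximately a 42.3% chance that X falls in this range.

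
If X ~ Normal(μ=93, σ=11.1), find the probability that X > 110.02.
0.062597

We have X ~ Normal(μ=93, σ=11.1).

P(X > 110.02) = 1 - P(X ≤ 110.02)
                = 1 - F(110.02)
                = 1 - 0.937403
                = 0.062597

So there's approximately a 6.3% chance that X exceeds 110.02.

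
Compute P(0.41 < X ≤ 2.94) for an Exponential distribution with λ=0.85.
0.623579

We have X ~ Exponential(λ=0.85).

To find P(0.41 < X ≤ 2.94), we use:
P(0.41 < X ≤ 2.94) = P(X ≤ 2.94) - P(X ≤ 0.41)
                 = F(2.94) - F(0.41)
                 = 0.917833 - 0.294254
                 = 0.623579

So there's approximately a 62.4% chance that X falls in this range.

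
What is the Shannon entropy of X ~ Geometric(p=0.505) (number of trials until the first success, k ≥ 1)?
1.3725 nats

We have X ~ Geometric(p=0.505) (number of trials until the first success, k ≥ 1).

The Shannon entropy measures the uncertainty or information content of the distribution.

For a Geometric distribution with p=0.505 (number of trials until the first success, k ≥ 1):
H(X) = 1.3725 nats

(In bits, this would be 1.9801 bits.)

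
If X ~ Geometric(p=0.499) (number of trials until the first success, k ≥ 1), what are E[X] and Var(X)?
E[X] = 2.0040, Var(X) = 2.0120

We have X ~ Geometric(p=0.499) (number of trials until the first success, k ≥ 1).

For a Geometric distribution with p=0.499 (number of trials until the first success, k ≥ 1):

Expected value:
E[X] = 2.0040

Variance:
Var(X) = 2.0120

Standard deviation:
σ = √Var(X) = 1.4185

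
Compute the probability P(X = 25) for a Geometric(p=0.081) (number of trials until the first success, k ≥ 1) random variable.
0.010667

We have X ~ Geometric(p=0.081) (number of trials until the first success, k ≥ 1).

For a Geometric distribution, the PMF gives us the probability of each outcome.

Using the PMF formula:
P(X = 25) = 0.010667

Rounded to 4 decimal places: 0.0107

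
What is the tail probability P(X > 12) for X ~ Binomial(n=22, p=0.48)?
0.203936

We have X ~ Binomial(n=22, p=0.48).

P(X > 12) = 1 - P(X ≤ 12)
                = 1 - F(12)
                = 1 - 0.796064
                = 0.203936

So there's approximately a 20.4% chance that X exceeds 12.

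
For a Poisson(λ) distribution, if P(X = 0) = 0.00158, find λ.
λ = 6.4503

For a Poisson(λ) distribution, the PMF at 0 is:
P(X = 0) = λ^0 e^(-λ) / 0! = e^(-λ)

Given P(X = 0) = 0.00158:
e^(-λ) = 0.00158
-λ = ln(0.00158)
λ = -ln(0.00158) = 6.4503

Verification: e^(-6.4503) = 0.00158 ✓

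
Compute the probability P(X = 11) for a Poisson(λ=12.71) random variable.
0.105819

We have X ~ Poisson(λ=12.71).

For a Poisson distribution, the PMF gives us the probability of each outcome.

Using the PMF formula:
P(X = 11) = 0.105819

Rounded to 4 decimal places: 0.1058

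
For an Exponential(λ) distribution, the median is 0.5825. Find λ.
λ = 1.1900

For X ~ Exponential(λ), the CDF is F(x) = 1 - e^(-λx).
The median m satisfies F(m) = 0.5:
1 - e^(-λm) = 0.5
e^(-λm) = 0.5
λm = ln(2)
m = ln(2) / λ

Given m = 0.5825:
λ = ln(2) / 0.5825 = 0.693147 / 0.5825 = 1.1900

Verification: ln(2) / 1.1900 = 0.5825 ✓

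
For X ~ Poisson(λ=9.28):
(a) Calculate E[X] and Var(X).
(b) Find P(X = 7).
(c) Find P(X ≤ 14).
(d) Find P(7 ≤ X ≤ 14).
(a) E[X] = 9.2800, Var(X) = 9.2800
(b) P(X = 7) = 0.109686
(c) P(X ≤ 14) = 0.948745
(d) P(7 ≤ X ≤ 14) = 0.766293

We have X ~ Poisson(λ=9.28).

(a) Moments:
E[X] = 9.2800
Var(X) = 9.2800
σ = √Var(X) = 3.0463

(b) Point probability using PMF:
P(X = 7) = 0.109686

(c) Cumulative probability using CDF:
P(X ≤ 14) = F(14) = 0.948745

(d) Range probability:
P(7 ≤ X ≤ 14) = P(X ≤ 14) - P(X ≤ 6)
                   = F(14) - F(6)
                   = 0.948745 - 0.182452
                   = 0.766293

This means approximately 76.6% of outcomes fall in the interval [7, 14].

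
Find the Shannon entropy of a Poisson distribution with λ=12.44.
2.6724 nats

We have X ~ Poisson(λ=12.44).

The Shannon entropy measures the uncertainty or information content of the distribution.

For a Poisson distribution with λ=12.44:
H(X) = 2.6724 nats

(In bits, this would be 3.8555 bits.)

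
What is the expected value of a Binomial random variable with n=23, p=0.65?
14.9500

We have X ~ Binomial(n=23, p=0.65).

For a Binomial distribution with n=23, p=0.65:
E[X] = 14.9500

This is the expected (average) value of X.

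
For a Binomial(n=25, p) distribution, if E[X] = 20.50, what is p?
p = 0.82

For a Binomial(n, p) distribution:
E[X] = n × p

Given n = 25 and E[X] = 20.50:
20.50 = 25 × p
p = 20.50 / 25 = 0.82

Verification: Binomial(25, 0.82) has E[X] = 20.50 ✓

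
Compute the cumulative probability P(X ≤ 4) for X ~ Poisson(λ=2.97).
0.820279

We have X ~ Poisson(λ=2.97).

The CDF gives us P(X ≤ k).

Using the CDF:
P(X ≤ 4) = 0.820279

This means there's approximately a 82.0% chance that X is at most 4.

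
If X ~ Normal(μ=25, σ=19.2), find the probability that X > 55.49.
0.056141

We have X ~ Normal(μ=25, σ=19.2).

P(X > 55.49) = 1 - P(X ≤ 55.49)
                = 1 - F(55.49)
                = 1 - 0.943859
                = 0.056141

So there's approximately a 5.6% chance that X exceeds 55.49.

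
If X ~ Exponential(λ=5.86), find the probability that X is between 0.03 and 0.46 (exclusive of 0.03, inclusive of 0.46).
0.771284

We have X ~ Exponential(λ=5.86).

To find P(0.03 < X ≤ 0.46), we use:
P(0.03 < X ≤ 0.46) = P(X ≤ 0.46) - P(X ≤ 0.03)
                 = F(0.46) - F(0.03)
                 = 0.932498 - 0.161214
                 = 0.771284

So there's approximately a 77.1% chance that X falls in this range.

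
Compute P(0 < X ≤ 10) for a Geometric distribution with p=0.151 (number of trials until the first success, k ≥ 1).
0.805430

We have X ~ Geometric(p=0.151) (number of trials until the first success, k ≥ 1).

To find P(0 < X ≤ 10), we use:
P(0 < X ≤ 10) = P(X ≤ 10) - P(X ≤ 0)
                 = F(10) - F(0)
                 = 0.805430 - 0.000000
                 = 0.805430

So there's approximately a 80.5% chance that X falls in this range.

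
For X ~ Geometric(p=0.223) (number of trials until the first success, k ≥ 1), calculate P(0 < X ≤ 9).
0.896774

We have X ~ Geometric(p=0.223) (number of trials until the first success, k ≥ 1).

To find P(0 < X ≤ 9), we use:
P(0 < X ≤ 9) = P(X ≤ 9) - P(X ≤ 0)
                 = F(9) - F(0)
                 = 0.896774 - 0.000000
                 = 0.896774

So there's approximately a 89.7% chance that X falls in this range.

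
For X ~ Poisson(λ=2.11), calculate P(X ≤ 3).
0.836749

We have X ~ Poisson(λ=2.11).

The CDF gives us P(X ≤ k).

Using the CDF:
P(X ≤ 3) = 0.836749

This means there's approximately a 83.7% chance that X is at most 3.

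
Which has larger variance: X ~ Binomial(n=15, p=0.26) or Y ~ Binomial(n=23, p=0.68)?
Y has larger variance (5.0048 > 2.8860)

Compute the variance for each distribution:

X ~ Binomial(n=15, p=0.26):
Var(X) = 2.8860

Y ~ Binomial(n=23, p=0.68):
Var(Y) = 5.0048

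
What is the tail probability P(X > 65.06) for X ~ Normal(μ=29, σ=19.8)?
0.034287

We have X ~ Normal(μ=29, σ=19.8).

P(X > 65.06) = 1 - P(X ≤ 65.06)
                = 1 - F(65.06)
                = 1 - 0.965713
                = 0.034287

So there's approximately a 3.4% chance that X exceeds 65.06.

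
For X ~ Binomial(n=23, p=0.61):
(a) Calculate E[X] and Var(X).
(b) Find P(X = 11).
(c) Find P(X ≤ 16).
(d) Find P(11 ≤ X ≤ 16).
(a) E[X] = 14.0300, Var(X) = 5.4717
(b) P(X = 11) = 0.072846
(c) P(X ≤ 16) = 0.855040
(d) P(11 ≤ X ≤ 16) = 0.787795

We have X ~ Binomial(n=23, p=0.61).

(a) Moments:
E[X] = 14.0300
Var(X) = 5.4717
σ = √Var(X) = 2.3392

(b) Point probability using PMF:
P(X = 11) = 0.072846

(c) Cumulative probability using CDF:
P(X ≤ 16) = F(16) = 0.855040

(d) Range probability:
P(11 ≤ X ≤ 16) = P(X ≤ 16) - P(X ≤ 10)
                   = F(16) - F(10)
                   = 0.855040 - 0.067244
                   = 0.787795

This means approximately 78.8% of outcomes fall in the interval [11, 16].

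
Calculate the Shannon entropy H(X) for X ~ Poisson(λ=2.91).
1.9148 nats

We have X ~ Poisson(λ=2.91).

The Shannon entropy measures the uncertainty or information content of the distribution.

For a Poisson distribution with λ=2.91:
H(X) = 1.9148 nats

(In bits, this would be 2.7624 bits.)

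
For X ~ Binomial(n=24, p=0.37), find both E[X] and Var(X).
E[X] = 8.8800, Var(X) = 5.5944

We have X ~ Binomial(n=24, p=0.37).

For a Binomial distribution with n=24, p=0.37:

Expected value:
E[X] = 8.8800

Variance:
Var(X) = 5.5944

Standard deviation:
σ = √Var(X) = 2.3652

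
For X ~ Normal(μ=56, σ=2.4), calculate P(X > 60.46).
0.031561

We have X ~ Normal(μ=56, σ=2.4).

P(X > 60.46) = 1 - P(X ≤ 60.46)
                = 1 - F(60.46)
                = 1 - 0.968439
                = 0.031561

So there's approximately a 3.2% chance that X exceeds 60.46.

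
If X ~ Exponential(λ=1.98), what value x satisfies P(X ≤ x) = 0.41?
0.2665

We have X ~ Exponential(λ=1.98).

We want to find x such that P(X ≤ x) = 0.41.

This is the 41st percentile, which means 41% of values fall below this point.

Using the inverse CDF (quantile function):
x = F⁻¹(0.41) = 0.2665

Verification: P(X ≤ 0.2665) = 0.41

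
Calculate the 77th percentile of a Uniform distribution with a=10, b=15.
13.8500

We have X ~ Uniform(a=10, b=15).

We want to find x such that P(X ≤ x) = 0.77.

This is the 77th percentile, which means 77% of values fall below this point.

Using the inverse CDF (quantile function):
x = F⁻¹(0.77) = 13.8500

Verification: P(X ≤ 13.8500) = 0.77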